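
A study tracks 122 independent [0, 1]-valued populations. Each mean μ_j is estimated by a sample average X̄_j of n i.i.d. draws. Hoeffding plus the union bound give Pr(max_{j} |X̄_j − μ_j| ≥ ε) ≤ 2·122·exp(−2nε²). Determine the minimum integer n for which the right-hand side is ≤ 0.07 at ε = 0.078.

Need 2·122·exp(−2nε²) ≤ 0.07, i.e. exp(−2nε²) ≤ 0.07/244.
So 2nε² ≥ ln(244/0.07) = 8.156428.
Hence n ≥ 8.156428/(2·0.078²) = 670.318.
The smallest integer n is 671.

671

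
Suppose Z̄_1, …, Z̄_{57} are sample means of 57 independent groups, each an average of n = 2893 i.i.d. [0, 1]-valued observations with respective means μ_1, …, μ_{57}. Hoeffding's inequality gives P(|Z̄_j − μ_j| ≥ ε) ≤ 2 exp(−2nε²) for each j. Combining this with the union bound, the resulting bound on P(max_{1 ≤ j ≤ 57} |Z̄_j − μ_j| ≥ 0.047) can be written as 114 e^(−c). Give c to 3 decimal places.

12.781

Union bound over the 57 events: P(max_{1 ≤ j ≤ 57} |Z̄_j − μ_j| ≥ 0.047) ≤ 57·2·exp(−2nε²) = 114 exp(−2·2893·0.047²).
So c = 2·2893·0.047² = 12.7813.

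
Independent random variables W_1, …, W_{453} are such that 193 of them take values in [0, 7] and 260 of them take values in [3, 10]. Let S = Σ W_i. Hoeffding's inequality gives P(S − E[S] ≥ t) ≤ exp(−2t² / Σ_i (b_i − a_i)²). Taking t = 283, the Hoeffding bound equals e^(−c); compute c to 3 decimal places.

7.216

Σ(b_i − a_i)² = 193·7² + 260·7² = 22197.
c = 2t² / 22197 = 2·283² / 22197 = 7.2162.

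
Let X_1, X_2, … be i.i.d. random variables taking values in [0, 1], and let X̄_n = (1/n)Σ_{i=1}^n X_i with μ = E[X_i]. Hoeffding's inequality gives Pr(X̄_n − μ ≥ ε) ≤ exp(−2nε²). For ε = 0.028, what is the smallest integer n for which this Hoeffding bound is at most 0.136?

1273

Require exp(−2nε²) ≤ 0.136, i.e. 2nε² ≥ ln(1/0.136) = 1.995100.
So n ≥ 1.995100 / (2·0.028²) = 1272.385.
The smallest integer n is 1273.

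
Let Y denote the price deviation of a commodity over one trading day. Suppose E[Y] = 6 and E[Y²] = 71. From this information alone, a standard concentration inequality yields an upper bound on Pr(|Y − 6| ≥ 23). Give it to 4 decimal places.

The first two moments determine the variance, so Chebyshev's inequality is the sharpest standard bound available.
Var(Y) = E[Y²] − (E[Y])² = 71 − 36 = 35.
Chebyshev's inequality: Pr(|Y − μ| ≥ t) ≤ Var(Y)/t² = 35/529 = 0.0662.

0.0662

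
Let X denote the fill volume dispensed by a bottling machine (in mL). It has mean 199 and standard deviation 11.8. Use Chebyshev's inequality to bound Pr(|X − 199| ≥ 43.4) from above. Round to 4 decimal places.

Chebyshev: Pr(|X − μ| ≥ t) ≤ Var(X)/t².
Var(X) = σ² = 11.8² = 139.24.
Bound = 139.24 / 1883.56 = 0.0739.

0.0739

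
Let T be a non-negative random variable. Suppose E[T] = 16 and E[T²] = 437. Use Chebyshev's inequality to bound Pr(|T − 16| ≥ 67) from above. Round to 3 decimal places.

0.040

Var(T) = E[T²] − (E[T])² = 437 − 256 = 181.
Chebyshev's inequality: Pr(|T − μ| ≥ t) ≤ Var(T)/t² = 181/4489 = 0.0403.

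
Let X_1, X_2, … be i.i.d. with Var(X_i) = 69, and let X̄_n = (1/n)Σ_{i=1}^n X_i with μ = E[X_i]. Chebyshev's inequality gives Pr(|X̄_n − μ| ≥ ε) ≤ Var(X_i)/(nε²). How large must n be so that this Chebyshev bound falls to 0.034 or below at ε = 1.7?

Require 69/(n·1.7²) ≤ 0.034, i.e. n ≥ 69/(0.034·1.7²) = 702.219.
The smallest integer n is 703.

703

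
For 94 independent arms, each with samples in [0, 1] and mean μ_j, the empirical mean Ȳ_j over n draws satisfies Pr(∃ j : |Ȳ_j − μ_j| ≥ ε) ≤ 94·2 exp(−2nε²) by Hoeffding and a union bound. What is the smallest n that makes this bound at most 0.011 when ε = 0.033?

Need 2·94·exp(−2nε²) ≤ 0.011, i.e. exp(−2nε²) ≤ 0.011/188.
So 2nε² ≥ ln(188/0.011) = 9.746302.
Hence n ≥ 9.746302/(2·0.033²) = 4474.886.
The smallest integer n is 4475.

4475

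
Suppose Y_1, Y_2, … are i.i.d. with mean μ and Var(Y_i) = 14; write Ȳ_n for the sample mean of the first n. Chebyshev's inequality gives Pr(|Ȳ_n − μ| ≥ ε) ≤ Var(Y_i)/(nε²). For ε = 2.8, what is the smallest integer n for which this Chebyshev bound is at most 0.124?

15

Require 14/(n·2.8²) ≤ 0.124, i.e. n ≥ 14/(0.124·2.8²) = 14.401.
The smallest integer n is 15.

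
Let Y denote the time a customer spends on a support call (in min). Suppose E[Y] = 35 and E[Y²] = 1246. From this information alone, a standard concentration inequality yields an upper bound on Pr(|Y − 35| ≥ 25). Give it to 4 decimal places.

The first two moments determine the variance, so Chebyshev's inequality is the sharpest standard bound available.
Var(Y) = E[Y²] − (E[Y])² = 1246 − 1225 = 21.
Chebyshev's inequality: Pr(|Y − μ| ≥ t) ≤ Var(Y)/t² = 21/625 = 0.0336.

0.0336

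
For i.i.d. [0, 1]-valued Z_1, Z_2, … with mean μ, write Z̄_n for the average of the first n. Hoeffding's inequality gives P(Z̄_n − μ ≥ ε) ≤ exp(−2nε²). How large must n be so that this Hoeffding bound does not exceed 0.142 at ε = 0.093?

113

Require exp(−2nε²) ≤ 0.142, i.e. 2nε² ≥ ln(1/0.142) = 1.951928.
So n ≥ 1.951928 / (2·0.093²) = 112.841.
The smallest integer n is 113.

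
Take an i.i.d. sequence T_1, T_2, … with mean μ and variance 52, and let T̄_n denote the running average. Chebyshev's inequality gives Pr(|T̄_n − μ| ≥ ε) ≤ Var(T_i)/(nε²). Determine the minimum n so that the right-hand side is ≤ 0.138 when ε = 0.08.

Require 52/(n·0.08²) ≤ 0.138, i.e. n ≥ 52/(0.138·0.08²) = 58876.812.
The smallest integer n is 58877.

58877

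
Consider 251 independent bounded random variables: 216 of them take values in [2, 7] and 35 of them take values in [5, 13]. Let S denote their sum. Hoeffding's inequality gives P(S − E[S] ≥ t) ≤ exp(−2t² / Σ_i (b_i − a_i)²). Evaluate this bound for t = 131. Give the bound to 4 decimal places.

Σ(b_i − a_i)² = 216·5² + 35·8² = 7640.
Exponent = 2·131² / 7640 = 4.49241.
Bound = exp(−4.49241) = 0.01119.

0.0112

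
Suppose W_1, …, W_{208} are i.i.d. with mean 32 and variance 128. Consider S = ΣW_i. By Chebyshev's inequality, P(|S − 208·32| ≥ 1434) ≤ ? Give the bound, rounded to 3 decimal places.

Var(S) = n·Var(W_i) = 208·128 = 26624.
Chebyshev: P(|S − 208·32| ≥ 1434) ≤ Var(S)/1434² = 26624/2056356 = 0.0129.

0.013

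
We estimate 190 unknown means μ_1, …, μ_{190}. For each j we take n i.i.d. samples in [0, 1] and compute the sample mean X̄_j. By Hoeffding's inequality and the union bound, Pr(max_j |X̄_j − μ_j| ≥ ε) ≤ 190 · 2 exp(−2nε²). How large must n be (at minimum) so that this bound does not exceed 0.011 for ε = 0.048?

2268

Need 2·190·exp(−2nε²) ≤ 0.011, i.e. exp(−2nε²) ≤ 0.011/380.
So 2nε² ≥ ln(380/0.011) = 10.450031.
Hence n ≥ 10.450031/(2·0.048²) = 2267.802.
The smallest integer n is 2268.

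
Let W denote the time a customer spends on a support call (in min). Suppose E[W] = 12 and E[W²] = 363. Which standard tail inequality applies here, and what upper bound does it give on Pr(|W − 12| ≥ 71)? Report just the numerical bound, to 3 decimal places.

The first two moments determine the variance, so Chebyshev's inequality is the sharpest standard bound available.
Var(W) = E[W²] − (E[W])² = 363 − 144 = 219.
Chebyshev's inequality: Pr(|W − μ| ≥ t) ≤ Var(W)/t² = 219/5041 = 0.0434.

0.043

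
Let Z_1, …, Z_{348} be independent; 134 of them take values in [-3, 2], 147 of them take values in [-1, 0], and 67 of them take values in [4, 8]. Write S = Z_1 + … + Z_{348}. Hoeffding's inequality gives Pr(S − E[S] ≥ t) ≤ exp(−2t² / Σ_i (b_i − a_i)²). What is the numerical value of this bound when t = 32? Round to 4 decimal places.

0.6388

Σ(b_i − a_i)² = 134·5² + 147·1² + 67·4² = 4569.
Exponent = 2·32² / 4569 = 0.44824.
Bound = exp(−0.44824) = 0.63875.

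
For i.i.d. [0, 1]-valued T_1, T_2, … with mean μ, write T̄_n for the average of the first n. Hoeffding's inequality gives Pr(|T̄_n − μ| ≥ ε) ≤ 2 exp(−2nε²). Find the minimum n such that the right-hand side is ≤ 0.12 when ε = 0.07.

Require 2·exp(−2nε²) ≤ 0.12, i.e. 2nε² ≥ ln(2/0.12) = 2.813411.
So n ≥ 2.813411 / (2·0.07²) = 287.083.
The smallest integer n is 288.

288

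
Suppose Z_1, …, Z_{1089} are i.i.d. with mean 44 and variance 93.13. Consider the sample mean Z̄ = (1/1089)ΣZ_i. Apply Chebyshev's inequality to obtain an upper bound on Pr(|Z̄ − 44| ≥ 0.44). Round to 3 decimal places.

Var(Z̄) = Var(Z_i)/n = 93.13/1089 = 0.085519.
Chebyshev: Pr(|Z̄ − 44| ≥ 0.44) ≤ Var(Z̄)/(0.44)² = 93.13/(1089·0.44²) = 0.4417.

0.442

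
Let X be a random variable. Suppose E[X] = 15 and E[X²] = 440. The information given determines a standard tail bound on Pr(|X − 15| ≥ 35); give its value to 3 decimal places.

0.176

The first two moments determine the variance, so Chebyshev's inequality is the sharpest standard bound available.
Var(X) = E[X²] − (E[X])² = 440 − 225 = 215.
Chebyshev's inequality: Pr(|X − μ| ≥ t) ≤ Var(X)/t² = 215/1225 = 0.1755.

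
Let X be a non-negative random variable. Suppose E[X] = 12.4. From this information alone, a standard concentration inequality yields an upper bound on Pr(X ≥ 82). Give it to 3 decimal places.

0.151

Only the mean of a non-negative variable is known, so Markov's inequality is the applicable tail bound.
Markov's inequality: for a non-negative random variable, Pr(X ≥ a) ≤ E[X]/a.
Here E[X] = 12.4 and a = 82, so the bound is 12.4/82 = 0.1512.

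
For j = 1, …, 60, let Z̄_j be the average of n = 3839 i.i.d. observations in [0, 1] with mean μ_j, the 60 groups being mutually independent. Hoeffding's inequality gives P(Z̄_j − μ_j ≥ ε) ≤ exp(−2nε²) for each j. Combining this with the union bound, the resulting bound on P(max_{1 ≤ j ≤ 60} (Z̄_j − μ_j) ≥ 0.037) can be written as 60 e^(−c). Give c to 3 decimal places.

10.511

Union bound over the 60 events: P(max_{1 ≤ j ≤ 60} (Z̄_j − μ_j) ≥ 0.037) ≤ 60·exp(−2nε²) = 60 exp(−2·3839·0.037²).
So c = 2·3839·0.037² = 10.5112.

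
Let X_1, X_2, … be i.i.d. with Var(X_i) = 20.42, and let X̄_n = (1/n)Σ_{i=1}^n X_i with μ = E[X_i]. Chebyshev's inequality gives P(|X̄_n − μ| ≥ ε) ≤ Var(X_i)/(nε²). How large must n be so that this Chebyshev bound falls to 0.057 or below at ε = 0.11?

Require 20.42/(n·0.11²) ≤ 0.057, i.e. n ≥ 20.42/(0.057·0.11²) = 29607.076.
The smallest integer n is 29608.

29608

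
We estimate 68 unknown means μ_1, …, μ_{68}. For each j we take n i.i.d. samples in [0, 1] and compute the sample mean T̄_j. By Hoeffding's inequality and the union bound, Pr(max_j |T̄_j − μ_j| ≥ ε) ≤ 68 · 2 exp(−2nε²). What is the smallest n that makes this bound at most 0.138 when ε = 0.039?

Need 2·68·exp(−2nε²) ≤ 0.138, i.e. exp(−2nε²) ≤ 0.138/136.
So 2nε² ≥ ln(136/0.138) = 6.893156.
Hence n ≥ 6.893156/(2·0.039²) = 2265.995.
The smallest integer n is 2266.

2266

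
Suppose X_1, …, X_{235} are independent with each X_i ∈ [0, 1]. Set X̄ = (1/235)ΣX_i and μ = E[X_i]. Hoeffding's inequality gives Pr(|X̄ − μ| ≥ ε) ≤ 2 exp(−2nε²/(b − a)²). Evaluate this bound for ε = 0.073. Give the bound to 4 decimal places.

0.1634

Exponent: 2nε²/(b − a)² = 2·235·0.073² / 1² = 2.50463.
Bound = 2·exp(−2.50463) = 0.16341.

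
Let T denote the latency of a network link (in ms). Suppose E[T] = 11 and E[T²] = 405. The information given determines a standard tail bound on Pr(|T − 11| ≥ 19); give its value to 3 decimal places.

0.787

The first two moments determine the variance, so Chebyshev's inequality is the sharpest standard bound available.
Var(T) = E[T²] − (E[T])² = 405 − 121 = 284.
Chebyshev's inequality: Pr(|T − μ| ≥ t) ≤ Var(T)/t² = 284/361 = 0.7867.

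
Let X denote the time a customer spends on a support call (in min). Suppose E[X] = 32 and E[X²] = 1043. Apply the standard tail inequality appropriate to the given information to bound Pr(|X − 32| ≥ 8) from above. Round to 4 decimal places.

0.2969

The first two moments determine the variance, so Chebyshev's inequality is the sharpest standard bound available.
Var(X) = E[X²] − (E[X])² = 1043 − 1024 = 19.
Chebyshev's inequality: Pr(|X − μ| ≥ t) ≤ Var(X)/t² = 19/64 = 0.2969.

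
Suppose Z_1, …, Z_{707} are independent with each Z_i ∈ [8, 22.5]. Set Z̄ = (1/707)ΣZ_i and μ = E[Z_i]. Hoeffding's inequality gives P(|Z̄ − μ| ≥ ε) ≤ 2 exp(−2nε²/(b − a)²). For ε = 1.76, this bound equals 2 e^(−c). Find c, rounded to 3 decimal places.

20.832

c = 2nε²/(b − a)² = 2·707·1.76² / 14.5² = 20.8324.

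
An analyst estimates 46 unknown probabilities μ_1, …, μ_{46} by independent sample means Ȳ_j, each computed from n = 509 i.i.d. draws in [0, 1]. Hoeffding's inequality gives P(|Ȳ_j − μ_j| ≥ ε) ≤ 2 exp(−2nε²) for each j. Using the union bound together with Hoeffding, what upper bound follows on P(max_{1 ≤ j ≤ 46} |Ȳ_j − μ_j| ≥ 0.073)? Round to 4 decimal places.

0.4053

Per-experiment Hoeffding bound: 2·exp(−2·509·0.073²) = 2·exp(−5.42492) = 0.0088108.
Union bound over 46 events: 46·0.0088108 = 0.40530.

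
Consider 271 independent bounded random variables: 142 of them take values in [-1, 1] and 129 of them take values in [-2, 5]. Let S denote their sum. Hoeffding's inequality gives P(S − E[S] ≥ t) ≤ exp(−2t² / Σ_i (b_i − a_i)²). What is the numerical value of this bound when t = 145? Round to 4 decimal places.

0.0022

Σ(b_i − a_i)² = 142·2² + 129·7² = 6889.
Exponent = 2·145² / 6889 = 6.10393.
Bound = exp(−6.10393) = 0.00223.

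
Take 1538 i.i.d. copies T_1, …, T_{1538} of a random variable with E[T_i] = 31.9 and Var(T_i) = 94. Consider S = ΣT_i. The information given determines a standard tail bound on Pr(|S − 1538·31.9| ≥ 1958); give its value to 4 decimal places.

With mean and variance of each term known, Chebyshev's inequality bounds the deviation of the sum (or sample mean).
Var(S) = n·Var(T_i) = 1538·94 = 144572.
Chebyshev: Pr(|S − 1538·31.9| ≥ 1958) ≤ Var(S)/1958² = 144572/3833764 = 0.0377.

0.0377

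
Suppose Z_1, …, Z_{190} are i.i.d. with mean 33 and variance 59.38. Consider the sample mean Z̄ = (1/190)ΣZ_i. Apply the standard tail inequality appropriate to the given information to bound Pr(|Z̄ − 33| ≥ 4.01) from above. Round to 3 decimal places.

With mean and variance of each term known, Chebyshev's inequality bounds the deviation of the sum (or sample mean).
Var(Z̄) = Var(Z_i)/n = 59.38/190 = 0.31253.
Chebyshev: Pr(|Z̄ − 33| ≥ 4.01) ≤ Var(Z̄)/(4.01)² = 59.38/(190·4.01²) = 0.0194.

0.019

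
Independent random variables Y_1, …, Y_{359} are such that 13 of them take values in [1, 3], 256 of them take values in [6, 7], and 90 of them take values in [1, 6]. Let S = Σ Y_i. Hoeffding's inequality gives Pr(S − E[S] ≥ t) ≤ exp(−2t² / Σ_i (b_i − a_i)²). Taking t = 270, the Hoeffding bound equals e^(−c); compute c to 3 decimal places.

Σ(b_i − a_i)² = 13·2² + 256·1² + 90·5² = 2558.
c = 2t² / 2558 = 2·270² / 2558 = 56.9977.

56.998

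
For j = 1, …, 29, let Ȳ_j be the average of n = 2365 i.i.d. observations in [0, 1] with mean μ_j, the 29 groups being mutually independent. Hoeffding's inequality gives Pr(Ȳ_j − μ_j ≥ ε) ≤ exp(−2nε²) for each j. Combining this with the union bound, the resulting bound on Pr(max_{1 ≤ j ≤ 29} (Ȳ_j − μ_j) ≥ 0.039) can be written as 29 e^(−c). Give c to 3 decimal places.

Union bound over the 29 events: Pr(max_{1 ≤ j ≤ 29} (Ȳ_j − μ_j) ≥ 0.039) ≤ 29·exp(−2nε²) = 29 exp(−2·2365·0.039²).
So c = 2·2365·0.039² = 7.1943.

7.194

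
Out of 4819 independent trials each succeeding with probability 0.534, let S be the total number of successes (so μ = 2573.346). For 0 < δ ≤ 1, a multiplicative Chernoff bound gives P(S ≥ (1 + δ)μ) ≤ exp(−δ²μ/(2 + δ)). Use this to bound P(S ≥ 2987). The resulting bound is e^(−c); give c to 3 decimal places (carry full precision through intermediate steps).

30.773

Write 2987 = (1 + δ)μ, so δ = 2987/2573.346 − 1 = 0.1607456…
Then the exponent is δ²μ/(2 + δ) = (2987 − μ)² / (μ·(2 + δ)) = 30.773199.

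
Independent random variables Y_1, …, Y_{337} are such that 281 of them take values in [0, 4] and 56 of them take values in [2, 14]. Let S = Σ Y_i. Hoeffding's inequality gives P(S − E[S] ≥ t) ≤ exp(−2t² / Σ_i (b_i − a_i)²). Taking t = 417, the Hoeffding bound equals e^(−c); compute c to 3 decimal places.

27.689

Σ(b_i − a_i)² = 281·4² + 56·12² = 12560.
c = 2t² / 12560 = 2·417² / 12560 = 27.6893.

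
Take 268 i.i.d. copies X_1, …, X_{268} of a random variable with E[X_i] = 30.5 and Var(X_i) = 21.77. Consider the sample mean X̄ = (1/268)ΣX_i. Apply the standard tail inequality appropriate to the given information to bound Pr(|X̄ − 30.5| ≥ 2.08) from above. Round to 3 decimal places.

With mean and variance of each term known, Chebyshev's inequality bounds the deviation of the sum (or sample mean).
Var(X̄) = Var(X_i)/n = 21.77/268 = 0.081231.
Chebyshev: Pr(|X̄ − 30.5| ≥ 2.08) ≤ Var(X̄)/(2.08)² = 21.77/(268·2.08²) = 0.0188.

0.019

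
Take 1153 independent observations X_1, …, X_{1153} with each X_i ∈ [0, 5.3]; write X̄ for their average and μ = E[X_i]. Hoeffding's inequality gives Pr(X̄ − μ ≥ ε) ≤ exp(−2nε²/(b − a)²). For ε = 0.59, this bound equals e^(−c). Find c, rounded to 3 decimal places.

c = 2nε²/(b − a)² = 2·1153·0.59² / 5.3² = 28.5767.

28.577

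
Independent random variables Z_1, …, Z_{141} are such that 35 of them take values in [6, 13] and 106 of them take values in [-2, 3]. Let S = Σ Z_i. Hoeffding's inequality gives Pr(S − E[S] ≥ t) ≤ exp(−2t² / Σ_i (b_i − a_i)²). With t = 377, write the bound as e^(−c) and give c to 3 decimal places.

Σ(b_i − a_i)² = 35·7² + 106·5² = 4365.
c = 2t² / 4365 = 2·377² / 4365 = 65.1221.

65.122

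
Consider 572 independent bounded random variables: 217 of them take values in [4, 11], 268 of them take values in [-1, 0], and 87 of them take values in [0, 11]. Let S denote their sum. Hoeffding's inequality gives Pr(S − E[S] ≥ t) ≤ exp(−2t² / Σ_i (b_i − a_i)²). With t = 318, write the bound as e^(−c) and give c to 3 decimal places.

Σ(b_i − a_i)² = 217·7² + 268·1² + 87·11² = 21428.
c = 2t² / 21428 = 2·318² / 21428 = 9.4385.

9.438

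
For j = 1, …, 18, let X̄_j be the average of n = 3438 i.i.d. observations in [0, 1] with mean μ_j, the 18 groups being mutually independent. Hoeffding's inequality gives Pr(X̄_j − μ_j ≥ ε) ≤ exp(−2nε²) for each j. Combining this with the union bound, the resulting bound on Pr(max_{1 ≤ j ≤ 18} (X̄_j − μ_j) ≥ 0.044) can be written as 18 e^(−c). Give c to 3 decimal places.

13.312

Union bound over the 18 events: Pr(max_{1 ≤ j ≤ 18} (X̄_j − μ_j) ≥ 0.044) ≤ 18·exp(−2nε²) = 18 exp(−2·3438·0.044²).
So c = 2·3438·0.044² = 13.3119.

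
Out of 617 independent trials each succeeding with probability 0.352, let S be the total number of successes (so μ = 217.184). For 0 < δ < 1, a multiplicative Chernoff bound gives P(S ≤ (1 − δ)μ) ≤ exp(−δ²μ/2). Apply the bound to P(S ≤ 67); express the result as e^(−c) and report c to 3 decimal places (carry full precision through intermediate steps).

Write 67 = (1 − δ)μ, so δ = 1 − 67/217.184 = 0.6915058…
Then the exponent is δ²μ/2 = (μ − 67)²/(2μ) = 51.926555.

51.927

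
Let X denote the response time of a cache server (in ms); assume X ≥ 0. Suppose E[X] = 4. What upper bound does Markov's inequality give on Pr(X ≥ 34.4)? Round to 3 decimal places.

0.116

Markov's inequality: for a non-negative random variable, Pr(X ≥ a) ≤ E[X]/a.
Here E[X] = 4 and a = 34.4, so the bound is 4/34.4 = 0.1163.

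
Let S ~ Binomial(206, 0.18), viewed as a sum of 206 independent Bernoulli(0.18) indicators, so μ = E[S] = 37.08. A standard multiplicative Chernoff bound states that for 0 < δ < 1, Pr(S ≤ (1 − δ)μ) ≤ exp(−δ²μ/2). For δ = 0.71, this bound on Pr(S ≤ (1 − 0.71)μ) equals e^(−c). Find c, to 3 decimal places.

c = δ²μ/2 = 0.71²·37.08/2 = 9.3460.

9.346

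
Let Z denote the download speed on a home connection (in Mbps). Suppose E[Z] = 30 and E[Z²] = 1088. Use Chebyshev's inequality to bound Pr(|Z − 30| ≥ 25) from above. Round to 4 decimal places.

0.3008

Var(Z) = E[Z²] − (E[Z])² = 1088 − 900 = 188.
Chebyshev's inequality: Pr(|Z − μ| ≥ t) ≤ Var(Z)/t² = 188/625 = 0.3008.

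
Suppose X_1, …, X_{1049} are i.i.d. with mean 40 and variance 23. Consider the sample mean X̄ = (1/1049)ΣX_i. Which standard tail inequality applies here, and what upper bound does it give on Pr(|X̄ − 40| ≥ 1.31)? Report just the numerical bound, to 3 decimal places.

With mean and variance of each term known, Chebyshev's inequality bounds the deviation of the sum (or sample mean).
Var(X̄) = Var(X_i)/n = 23/1049 = 0.021926.
Chebyshev: Pr(|X̄ − 40| ≥ 1.31) ≤ Var(X̄)/(1.31)² = 23/(1049·1.31²) = 0.0128.

0.013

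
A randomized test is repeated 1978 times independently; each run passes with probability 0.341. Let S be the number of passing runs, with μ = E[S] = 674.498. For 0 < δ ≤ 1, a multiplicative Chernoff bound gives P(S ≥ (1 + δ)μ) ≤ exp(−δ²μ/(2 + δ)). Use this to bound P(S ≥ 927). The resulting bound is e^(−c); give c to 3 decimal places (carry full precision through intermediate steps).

Write 927 = (1 + δ)μ, so δ = 927/674.498 − 1 = 0.3743554…
Then the exponent is δ²μ/(2 + δ) = (927 − μ)² / (μ·(2 + δ)) = 39.811014.

39.811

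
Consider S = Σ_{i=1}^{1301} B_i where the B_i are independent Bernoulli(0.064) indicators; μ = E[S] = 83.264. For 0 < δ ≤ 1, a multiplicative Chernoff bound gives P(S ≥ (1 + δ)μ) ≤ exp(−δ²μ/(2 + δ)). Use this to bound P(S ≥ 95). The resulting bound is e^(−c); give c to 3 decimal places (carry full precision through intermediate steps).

Write 95 = (1 + δ)μ, so δ = 95/83.264 − 1 = 0.1409493…
Then the exponent is δ²μ/(2 + δ) = (95 − μ)² / (μ·(2 + δ)) = 0.772639.

0.773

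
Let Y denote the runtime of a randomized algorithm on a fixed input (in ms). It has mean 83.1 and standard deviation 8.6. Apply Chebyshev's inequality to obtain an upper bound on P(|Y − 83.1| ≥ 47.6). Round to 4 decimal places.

0.0326

Chebyshev: P(|Y − μ| ≥ t) ≤ Var(Y)/t².
Var(Y) = σ² = 8.6² = 73.96.
Bound = 73.96 / 2265.76 = 0.0326.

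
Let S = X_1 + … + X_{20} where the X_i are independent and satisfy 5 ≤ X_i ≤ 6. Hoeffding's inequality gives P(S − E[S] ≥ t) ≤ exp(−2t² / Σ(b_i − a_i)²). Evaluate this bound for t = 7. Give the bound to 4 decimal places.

Σ(b_i − a_i)² = 20·(1)² = 20.
Exponent = 2·7²/20 = 4.9000.
Bound = exp(−4.9000) = 0.00745.

0.0074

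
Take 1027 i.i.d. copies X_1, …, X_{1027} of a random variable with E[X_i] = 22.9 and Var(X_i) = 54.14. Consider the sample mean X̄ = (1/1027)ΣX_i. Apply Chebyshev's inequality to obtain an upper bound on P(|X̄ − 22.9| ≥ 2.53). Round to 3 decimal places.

Var(X̄) = Var(X_i)/n = 54.14/1027 = 0.052717.
Chebyshev: P(|X̄ − 22.9| ≥ 2.53) ≤ Var(X̄)/(2.53)² = 54.14/(1027·2.53²) = 0.0082.

0.008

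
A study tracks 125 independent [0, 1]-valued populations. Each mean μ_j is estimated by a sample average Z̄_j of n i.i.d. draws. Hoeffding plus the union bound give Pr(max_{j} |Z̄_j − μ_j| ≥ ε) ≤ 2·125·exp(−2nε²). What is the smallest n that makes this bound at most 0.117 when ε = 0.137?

205

Need 2·125·exp(−2nε²) ≤ 0.117, i.e. exp(−2nε²) ≤ 0.117/250.
So 2nε² ≥ ln(250/0.117) = 7.667042.
Hence n ≥ 7.667042/(2·0.137²) = 204.247.
The smallest integer n is 205.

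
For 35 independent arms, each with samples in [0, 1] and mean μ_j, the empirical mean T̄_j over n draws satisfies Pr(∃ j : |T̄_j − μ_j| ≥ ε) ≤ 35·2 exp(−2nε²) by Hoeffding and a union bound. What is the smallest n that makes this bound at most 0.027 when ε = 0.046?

Need 2·35·exp(−2nε²) ≤ 0.027, i.e. exp(−2nε²) ≤ 0.027/70.
So 2nε² ≥ ln(70/0.027) = 7.860414.
Hence n ≥ 7.860414/(2·0.046²) = 1857.376.
The smallest integer n is 1858.

1858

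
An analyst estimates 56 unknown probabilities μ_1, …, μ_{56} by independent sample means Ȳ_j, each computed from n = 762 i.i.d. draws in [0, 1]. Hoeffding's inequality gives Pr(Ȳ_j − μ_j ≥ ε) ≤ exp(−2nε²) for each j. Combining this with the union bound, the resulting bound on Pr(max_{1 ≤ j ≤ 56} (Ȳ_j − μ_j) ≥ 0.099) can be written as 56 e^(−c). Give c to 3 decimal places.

Union bound over the 56 events: Pr(max_{1 ≤ j ≤ 56} (Ȳ_j − μ_j) ≥ 0.099) ≤ 56·exp(−2nε²) = 56 exp(−2·762·0.099²).
So c = 2·762·0.099² = 14.9367.

14.937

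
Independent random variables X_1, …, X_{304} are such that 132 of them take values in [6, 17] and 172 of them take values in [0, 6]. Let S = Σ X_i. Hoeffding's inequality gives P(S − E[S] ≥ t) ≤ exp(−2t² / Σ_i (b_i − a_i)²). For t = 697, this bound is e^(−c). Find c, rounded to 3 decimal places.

Σ(b_i − a_i)² = 132·11² + 172·6² = 22164.
c = 2t² / 22164 = 2·697² / 22164 = 43.8377.

43.838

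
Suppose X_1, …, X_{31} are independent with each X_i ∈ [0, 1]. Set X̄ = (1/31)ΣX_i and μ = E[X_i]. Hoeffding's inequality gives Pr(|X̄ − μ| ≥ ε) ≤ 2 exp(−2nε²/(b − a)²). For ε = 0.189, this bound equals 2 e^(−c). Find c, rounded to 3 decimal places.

c = 2nε²/(b − a)² = 2·31·0.189² / 1² = 2.2147.

2.215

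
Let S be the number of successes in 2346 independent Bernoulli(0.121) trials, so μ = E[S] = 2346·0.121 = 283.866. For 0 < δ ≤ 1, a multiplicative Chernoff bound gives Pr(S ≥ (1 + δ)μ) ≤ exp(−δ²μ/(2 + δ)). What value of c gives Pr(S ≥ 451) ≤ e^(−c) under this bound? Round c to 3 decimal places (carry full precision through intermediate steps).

38.012

Write 451 = (1 + δ)μ, so δ = 451/283.866 − 1 = 0.5887778…
Then the exponent is δ²μ/(2 + δ) = (451 − μ)² / (μ·(2 + δ)) = 38.012065.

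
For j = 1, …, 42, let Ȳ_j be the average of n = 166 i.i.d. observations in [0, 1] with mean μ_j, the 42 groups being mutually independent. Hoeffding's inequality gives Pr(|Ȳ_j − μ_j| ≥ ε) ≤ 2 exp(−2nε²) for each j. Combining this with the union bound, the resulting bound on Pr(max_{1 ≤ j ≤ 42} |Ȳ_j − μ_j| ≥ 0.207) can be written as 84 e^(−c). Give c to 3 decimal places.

Union bound over the 42 events: Pr(max_{1 ≤ j ≤ 42} |Ȳ_j − μ_j| ≥ 0.207) ≤ 42·2·exp(−2nε²) = 84 exp(−2·166·0.207²).
So c = 2·166·0.207² = 14.2259.

14.226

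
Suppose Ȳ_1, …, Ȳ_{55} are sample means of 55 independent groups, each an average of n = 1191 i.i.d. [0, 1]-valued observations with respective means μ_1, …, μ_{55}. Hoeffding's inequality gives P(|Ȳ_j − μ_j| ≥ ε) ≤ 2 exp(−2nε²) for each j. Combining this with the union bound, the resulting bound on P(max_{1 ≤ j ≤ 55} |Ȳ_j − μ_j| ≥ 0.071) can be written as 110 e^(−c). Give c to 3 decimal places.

Union bound over the 55 events: P(max_{1 ≤ j ≤ 55} |Ȳ_j − μ_j| ≥ 0.071) ≤ 55·2·exp(−2nε²) = 110 exp(−2·1191·0.071²).
So c = 2·1191·0.071² = 12.0077.

12.008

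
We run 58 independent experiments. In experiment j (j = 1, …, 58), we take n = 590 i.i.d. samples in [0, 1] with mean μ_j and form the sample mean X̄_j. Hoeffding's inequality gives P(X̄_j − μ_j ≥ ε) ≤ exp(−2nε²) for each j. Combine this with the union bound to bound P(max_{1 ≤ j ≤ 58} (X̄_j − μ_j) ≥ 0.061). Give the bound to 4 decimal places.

Per-experiment Hoeffding bound: exp(−2·590·0.061²) = exp(−4.39078) = 0.012391.
Union bound over 58 events: 58·0.012391 = 0.71868.

0.7187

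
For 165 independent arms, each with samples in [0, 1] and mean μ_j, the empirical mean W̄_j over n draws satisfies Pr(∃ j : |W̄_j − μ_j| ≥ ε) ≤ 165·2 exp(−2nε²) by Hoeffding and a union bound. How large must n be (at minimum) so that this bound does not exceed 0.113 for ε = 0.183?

Need 2·165·exp(−2nε²) ≤ 0.113, i.e. exp(−2nε²) ≤ 0.113/330.
So 2nε² ≥ ln(330/0.113) = 7.979460.
Hence n ≥ 7.979460/(2·0.183²) = 119.136.
The smallest integer n is 120.

120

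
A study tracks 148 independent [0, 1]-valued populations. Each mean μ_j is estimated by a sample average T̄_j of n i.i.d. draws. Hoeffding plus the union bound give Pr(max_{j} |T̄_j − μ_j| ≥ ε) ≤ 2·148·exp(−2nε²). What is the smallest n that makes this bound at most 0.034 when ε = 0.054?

1556

Need 2·148·exp(−2nε²) ≤ 0.034, i.e. exp(−2nε²) ≤ 0.034/296.
So 2nε² ≥ ln(296/0.034) = 9.071754.
Hence n ≥ 9.071754/(2·0.054²) = 1555.513.
The smallest integer n is 1556.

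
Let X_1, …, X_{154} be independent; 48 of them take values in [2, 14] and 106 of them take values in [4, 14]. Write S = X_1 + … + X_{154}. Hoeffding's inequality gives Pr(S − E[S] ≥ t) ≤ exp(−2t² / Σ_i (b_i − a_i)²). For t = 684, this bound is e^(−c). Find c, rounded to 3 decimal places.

53.433

Σ(b_i − a_i)² = 48·12² + 106·10² = 17512.
c = 2t² / 17512 = 2·684² / 17512 = 53.4326.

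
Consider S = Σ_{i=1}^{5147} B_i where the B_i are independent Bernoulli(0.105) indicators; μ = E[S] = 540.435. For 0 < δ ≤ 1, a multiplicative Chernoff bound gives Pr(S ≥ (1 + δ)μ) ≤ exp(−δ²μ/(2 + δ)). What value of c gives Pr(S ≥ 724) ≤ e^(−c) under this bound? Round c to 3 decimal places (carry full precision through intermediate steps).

26.649

Write 724 = (1 + δ)μ, so δ = 724/540.435 − 1 = 0.3396616…
Then the exponent is δ²μ/(2 + δ) = (724 − μ)² / (μ·(2 + δ)) = 26.649143.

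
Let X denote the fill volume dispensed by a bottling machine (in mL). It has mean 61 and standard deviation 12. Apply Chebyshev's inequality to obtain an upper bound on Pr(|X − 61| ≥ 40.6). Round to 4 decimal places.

Chebyshev: Pr(|X − μ| ≥ t) ≤ Var(X)/t².
Var(X) = σ² = 12² = 144.
Bound = 144 / 1648.36 = 0.0874.

0.0874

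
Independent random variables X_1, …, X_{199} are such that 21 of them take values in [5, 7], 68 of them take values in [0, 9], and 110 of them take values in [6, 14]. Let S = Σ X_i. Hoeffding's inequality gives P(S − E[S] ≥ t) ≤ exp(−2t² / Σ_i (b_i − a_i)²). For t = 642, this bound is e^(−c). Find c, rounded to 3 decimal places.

65.257

Σ(b_i − a_i)² = 21·2² + 68·9² + 110·8² = 12632.
c = 2t² / 12632 = 2·642² / 12632 = 65.2571.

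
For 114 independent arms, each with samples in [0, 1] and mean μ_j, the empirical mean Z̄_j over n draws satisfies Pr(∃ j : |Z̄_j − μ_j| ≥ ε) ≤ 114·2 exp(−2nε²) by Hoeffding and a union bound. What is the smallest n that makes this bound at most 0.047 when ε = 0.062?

Need 2·114·exp(−2nε²) ≤ 0.047, i.e. exp(−2nε²) ≤ 0.047/228.
So 2nε² ≥ ln(228/0.047) = 8.486953.
Hence n ≥ 8.486953/(2·0.062²) = 1103.922.
The smallest integer n is 1104.

1104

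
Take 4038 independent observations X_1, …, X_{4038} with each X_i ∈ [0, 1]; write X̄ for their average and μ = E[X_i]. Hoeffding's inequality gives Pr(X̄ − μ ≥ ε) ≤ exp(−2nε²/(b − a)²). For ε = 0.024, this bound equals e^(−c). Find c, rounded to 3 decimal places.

c = 2nε²/(b − a)² = 2·4038·0.024² / 1² = 4.6518.

4.652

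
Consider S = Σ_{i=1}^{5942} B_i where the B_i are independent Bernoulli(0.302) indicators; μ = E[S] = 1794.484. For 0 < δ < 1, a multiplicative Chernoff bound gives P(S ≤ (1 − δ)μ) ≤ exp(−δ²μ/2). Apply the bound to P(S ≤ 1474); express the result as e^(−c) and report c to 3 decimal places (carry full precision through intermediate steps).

28.618

Write 1474 = (1 − δ)μ, so δ = 1 − 1474/1794.484 = 0.178594…
Then the exponent is δ²μ/2 = (μ − 1474)²/(2μ) = 28.618253.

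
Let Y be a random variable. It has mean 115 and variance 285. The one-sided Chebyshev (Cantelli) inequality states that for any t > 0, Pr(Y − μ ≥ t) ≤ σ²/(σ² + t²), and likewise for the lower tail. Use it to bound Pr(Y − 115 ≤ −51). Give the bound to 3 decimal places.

0.099

Here σ² = 285 and t = 51, so σ² + t² = 2886.
Cantelli's bound: 285/2886 = 0.0988.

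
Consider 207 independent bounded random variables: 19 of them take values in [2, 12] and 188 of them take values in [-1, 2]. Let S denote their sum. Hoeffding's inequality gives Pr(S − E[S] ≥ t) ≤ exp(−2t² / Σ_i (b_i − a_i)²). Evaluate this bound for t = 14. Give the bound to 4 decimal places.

0.8966

Σ(b_i − a_i)² = 19·10² + 188·3² = 3592.
Exponent = 2·14² / 3592 = 0.10913.
Bound = exp(−0.10913) = 0.89661.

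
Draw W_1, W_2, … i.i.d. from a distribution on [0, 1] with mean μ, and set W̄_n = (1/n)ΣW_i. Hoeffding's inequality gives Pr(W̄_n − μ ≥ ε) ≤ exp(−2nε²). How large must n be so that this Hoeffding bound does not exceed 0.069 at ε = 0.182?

41

Require exp(−2nε²) ≤ 0.069, i.e. 2nε² ≥ ln(1/0.069) = 2.673649.
So n ≥ 2.673649 / (2·0.182²) = 40.358.
The smallest integer n is 41.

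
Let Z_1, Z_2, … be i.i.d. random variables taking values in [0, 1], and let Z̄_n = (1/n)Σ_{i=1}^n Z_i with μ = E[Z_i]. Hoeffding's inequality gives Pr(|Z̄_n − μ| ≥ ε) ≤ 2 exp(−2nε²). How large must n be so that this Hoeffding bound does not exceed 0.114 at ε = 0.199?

Require 2·exp(−2nε²) ≤ 0.114, i.e. 2nε² ≥ ln(2/0.114) = 2.864704.
So n ≥ 2.864704 / (2·0.199²) = 36.170.
The smallest integer n is 37.

37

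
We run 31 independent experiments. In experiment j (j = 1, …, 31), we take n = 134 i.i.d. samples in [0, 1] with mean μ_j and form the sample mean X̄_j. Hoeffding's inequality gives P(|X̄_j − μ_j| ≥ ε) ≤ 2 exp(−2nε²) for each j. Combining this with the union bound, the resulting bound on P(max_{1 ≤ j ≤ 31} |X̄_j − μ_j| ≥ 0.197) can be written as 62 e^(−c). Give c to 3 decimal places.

Union bound over the 31 events: P(max_{1 ≤ j ≤ 31} |X̄_j − μ_j| ≥ 0.197) ≤ 31·2·exp(−2nε²) = 62 exp(−2·134·0.197²).
So c = 2·134·0.197² = 10.4008.

10.401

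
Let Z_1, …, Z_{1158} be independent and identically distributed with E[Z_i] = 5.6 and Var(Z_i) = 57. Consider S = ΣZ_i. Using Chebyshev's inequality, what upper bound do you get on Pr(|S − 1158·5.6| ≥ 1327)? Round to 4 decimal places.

Var(S) = n·Var(Z_i) = 1158·57 = 66006.
Chebyshev: Pr(|S − 1158·5.6| ≥ 1327) ≤ Var(S)/1327² = 66006/1760929 = 0.0375.

0.0375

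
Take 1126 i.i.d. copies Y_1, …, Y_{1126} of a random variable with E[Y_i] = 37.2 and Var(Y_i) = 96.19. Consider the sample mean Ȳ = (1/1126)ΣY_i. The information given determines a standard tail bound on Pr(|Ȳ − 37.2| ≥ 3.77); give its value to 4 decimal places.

0.0060

With mean and variance of each term known, Chebyshev's inequality bounds the deviation of the sum (or sample mean).
Var(Ȳ) = Var(Y_i)/n = 96.19/1126 = 0.085426.
Chebyshev: Pr(|Ȳ − 37.2| ≥ 3.77) ≤ Var(Ȳ)/(3.77)² = 96.19/(1126·3.77²) = 0.0060.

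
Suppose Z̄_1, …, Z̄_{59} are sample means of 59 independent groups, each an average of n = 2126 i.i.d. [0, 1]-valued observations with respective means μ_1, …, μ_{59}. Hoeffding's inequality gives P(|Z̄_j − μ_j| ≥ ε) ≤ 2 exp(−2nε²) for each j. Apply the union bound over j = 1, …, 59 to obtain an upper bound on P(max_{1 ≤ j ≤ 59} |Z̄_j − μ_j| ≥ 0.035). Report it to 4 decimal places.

Per-experiment Hoeffding bound: 2·exp(−2·2126·0.035²) = 2·exp(−5.20870) = 0.010938.
Union bound over 59 events: 59·0.010938 = 0.64532.

0.6453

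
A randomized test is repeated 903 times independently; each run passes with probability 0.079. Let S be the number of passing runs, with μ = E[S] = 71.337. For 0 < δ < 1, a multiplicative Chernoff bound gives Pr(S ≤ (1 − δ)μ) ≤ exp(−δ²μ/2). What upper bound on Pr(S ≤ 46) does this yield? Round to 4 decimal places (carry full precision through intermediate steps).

Write 46 = (1 − δ)μ, so δ = 1 − 46/71.337 = 0.3551733…
Then the exponent is δ²μ/2 = (μ − 46)²/(2μ) = 4.499513.
Bound = exp(−4.499513) = 0.01111.

0.0111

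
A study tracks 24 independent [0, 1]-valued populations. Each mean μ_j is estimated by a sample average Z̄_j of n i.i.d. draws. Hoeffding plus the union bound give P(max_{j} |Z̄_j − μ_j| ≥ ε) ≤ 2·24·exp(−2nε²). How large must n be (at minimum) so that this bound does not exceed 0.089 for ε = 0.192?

86

Need 2·24·exp(−2nε²) ≤ 0.089, i.e. exp(−2nε²) ≤ 0.089/48.
So 2nε² ≥ ln(48/0.089) = 6.290320.
Hence n ≥ 6.290320/(2·0.192²) = 85.318.
The smallest integer n is 86.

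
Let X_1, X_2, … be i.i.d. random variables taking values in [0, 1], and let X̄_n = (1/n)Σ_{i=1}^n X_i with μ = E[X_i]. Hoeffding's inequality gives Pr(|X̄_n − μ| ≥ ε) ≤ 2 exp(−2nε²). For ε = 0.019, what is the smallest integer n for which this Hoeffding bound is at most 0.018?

6525

Require 2·exp(−2nε²) ≤ 0.018, i.e. 2nε² ≥ ln(2/0.018) = 4.710531.
So n ≥ 4.710531 / (2·0.019²) = 6524.281.
The smallest integer n is 6525.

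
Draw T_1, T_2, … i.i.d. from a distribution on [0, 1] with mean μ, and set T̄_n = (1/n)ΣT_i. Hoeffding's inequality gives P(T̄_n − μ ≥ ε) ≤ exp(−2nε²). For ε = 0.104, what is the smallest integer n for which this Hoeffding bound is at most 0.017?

189

Require exp(−2nε²) ≤ 0.017, i.e. 2nε² ≥ ln(1/0.017) = 4.074542.
So n ≥ 4.074542 / (2·0.104²) = 188.357.
The smallest integer n is 189.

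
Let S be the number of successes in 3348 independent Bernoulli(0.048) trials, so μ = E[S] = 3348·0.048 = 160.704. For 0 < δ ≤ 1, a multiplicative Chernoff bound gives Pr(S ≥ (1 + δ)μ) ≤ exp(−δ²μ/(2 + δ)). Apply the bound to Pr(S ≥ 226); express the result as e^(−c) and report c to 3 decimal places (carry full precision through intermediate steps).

11.025

Write 226 = (1 + δ)μ, so δ = 226/160.704 − 1 = 0.4063122…
Then the exponent is δ²μ/(2 + δ) = (226 − μ)² / (μ·(2 + δ)) = 11.025403.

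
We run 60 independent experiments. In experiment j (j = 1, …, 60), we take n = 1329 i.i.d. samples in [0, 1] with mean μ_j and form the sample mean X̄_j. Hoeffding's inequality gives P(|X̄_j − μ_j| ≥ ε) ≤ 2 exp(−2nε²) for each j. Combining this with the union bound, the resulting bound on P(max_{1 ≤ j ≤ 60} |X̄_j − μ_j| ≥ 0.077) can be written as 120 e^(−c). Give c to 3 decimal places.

Union bound over the 60 events: P(max_{1 ≤ j ≤ 60} |X̄_j − μ_j| ≥ 0.077) ≤ 60·2·exp(−2nε²) = 120 exp(−2·1329·0.077²).
So c = 2·1329·0.077² = 15.7593.

15.759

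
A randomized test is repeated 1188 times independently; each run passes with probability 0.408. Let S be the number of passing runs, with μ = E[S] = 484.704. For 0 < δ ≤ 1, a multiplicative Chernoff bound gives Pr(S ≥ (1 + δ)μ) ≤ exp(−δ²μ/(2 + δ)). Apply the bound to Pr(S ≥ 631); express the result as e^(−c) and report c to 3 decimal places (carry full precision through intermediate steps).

Write 631 = (1 + δ)μ, so δ = 631/484.704 − 1 = 0.3018254…
Then the exponent is δ²μ/(2 + δ) = (631 − μ)² / (μ·(2 + δ)) = 19.182973.

19.183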